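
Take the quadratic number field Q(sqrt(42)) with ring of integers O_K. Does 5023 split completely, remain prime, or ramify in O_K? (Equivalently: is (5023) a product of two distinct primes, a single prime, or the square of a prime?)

split — (5023) = 𝔭₁𝔭₂ with 𝔭₁ ≠ 𝔭₂

d = 42 ≡ 2 (mod 4), so O_K = ℤ[√42] and disc(K) = 4d = 168.
Since gcd(5023, 168) = 1 the prime 5023 does not ramify.
Compute (42/5023) via Euler: 42^((5023-1)/2) mod 5023 = 1, so (42/5023) = 1.
Legendre symbol 1 ⇒ 5023 is split.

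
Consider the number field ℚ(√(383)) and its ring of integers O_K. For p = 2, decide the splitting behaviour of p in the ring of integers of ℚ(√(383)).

383 mod 4 = 3, hence disc K = 4·383 = 1532 and O_K = ℤ[√383].
disc(K) = 1532 = 2·766, so p = 2 is ramified.

p ramifies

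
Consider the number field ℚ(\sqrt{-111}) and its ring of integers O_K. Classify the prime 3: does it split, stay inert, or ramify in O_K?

Since -111 ≡ 1 mod 4, the ring of integers is ℤ[(1+√-111)/2] with discriminant -111.
Ramification test: 3 | -111. The prime 3 ramifies in K.

ramified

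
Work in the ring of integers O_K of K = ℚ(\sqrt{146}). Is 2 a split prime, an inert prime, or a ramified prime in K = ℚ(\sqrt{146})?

ramified

Since 146 ≢ 1 mod 4, the ring of integers is ℤ[√146] with discriminant 4·146 = 584.
disc(K) = 584 = 2·292, so p = 2 is ramified.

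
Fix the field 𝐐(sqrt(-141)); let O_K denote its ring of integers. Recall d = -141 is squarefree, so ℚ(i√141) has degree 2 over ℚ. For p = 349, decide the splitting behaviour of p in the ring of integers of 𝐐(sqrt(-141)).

d = -141 ≡ 3 (mod 4), so O_K = ℤ[√-141] and disc(K) = 4d = -564.
disc(K) = -564 is not divisible by 349; 349 is unramified.
Compute (-141/349) via Euler: 208^((349-1)/2) mod 349 = 348, so (-141/349) = -1.
Legendre symbol -1 ⇒ 349 is inert.

remains prime (inert)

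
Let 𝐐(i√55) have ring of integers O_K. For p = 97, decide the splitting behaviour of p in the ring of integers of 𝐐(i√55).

Since -55 ≡ 1 mod 4, the ring of integers is ℤ[(1+√-55)/2] with discriminant -55.
disc(K) = -55 is not divisible by 97; 97 is unramified.
Legendre symbol by Euler's criterion: (-55/97) ≡ (-55)^48 ≡ 96 (mod 97), i.e. (-55/97) = -1.
d is a non-residue mod p, hence 97 remains inert in O_K.

97 remains inert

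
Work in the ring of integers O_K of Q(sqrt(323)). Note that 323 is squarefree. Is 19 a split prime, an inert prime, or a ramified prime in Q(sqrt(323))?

19 is ramified

d = 323 ≡ 3 (mod 4), so O_K = ℤ[√323] and disc(K) = 4d = 1292.
19 divides disc(K) = 1292, so 19 ramifies.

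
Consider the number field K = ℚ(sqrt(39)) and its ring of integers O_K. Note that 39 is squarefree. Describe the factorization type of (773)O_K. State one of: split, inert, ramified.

split

Since 39 ≢ 1 mod 4, the ring of integers is ℤ[√39] with discriminant 4·39 = 156.
773 ∤ 156, so 773 is unramified.
Euler's criterion: 39^386 mod 773 = 1. Thus (39|773) = 1.
(39/773) = 1, so 773 splits.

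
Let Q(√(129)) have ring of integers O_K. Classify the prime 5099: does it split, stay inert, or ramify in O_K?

d = 129 ≡ 1 (mod 4), so O_K = ℤ[(1+√129)/2] and disc(K) = d = 129.
5099 ∤ 129, so 5099 is unramified.
Compute (129/5099) via Euler: 129^((5099-1)/2) mod 5099 = 5098, so (129/5099) = -1.
Legendre symbol -1 ⇒ 5099 is inert.

5099 remains inert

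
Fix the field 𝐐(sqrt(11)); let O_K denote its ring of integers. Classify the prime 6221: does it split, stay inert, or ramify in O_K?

p is inert

d = 11 ≡ 3 (mod 4), so O_K = ℤ[√11] and disc(K) = 4d = 44.
Since gcd(6221, 44) = 1 the prime 6221 does not ramify.
(11/6221) = 11^3110 mod 6221 = 6220, giving Legendre symbol -1.
d is a non-residue mod p, hence 6221 remains inert in O_K.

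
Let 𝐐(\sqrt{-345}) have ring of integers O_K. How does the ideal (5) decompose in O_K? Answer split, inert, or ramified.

-345 mod 4 = 3, hence disc K = 4·(-345) = -1380 and O_K = ℤ[√-345].
disc(K) = -1380 = 5·(-276), so p = 5 is ramified.

5 is ramified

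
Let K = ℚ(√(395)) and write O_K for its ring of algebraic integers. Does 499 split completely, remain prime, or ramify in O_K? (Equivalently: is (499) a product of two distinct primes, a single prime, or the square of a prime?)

d = 395 ≡ 3 (mod 4), so O_K = ℤ[√395] and disc(K) = 4d = 1580.
disc(K) = 1580 is not divisible by 499; 499 is unramified.
Legendre symbol by Euler's criterion: (395/499) ≡ 395^249 ≡ 498 (mod 499), i.e. (395/499) = -1.
Legendre symbol -1 ⇒ 499 is inert.

p is inert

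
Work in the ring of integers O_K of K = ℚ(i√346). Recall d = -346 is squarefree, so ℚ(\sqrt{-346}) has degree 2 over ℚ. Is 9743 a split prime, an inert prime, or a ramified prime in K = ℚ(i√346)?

-346 mod 4 = 2, hence disc K = 4·(-346) = -1384 and O_K = ℤ[√-346].
disc(K) = -1384 is not divisible by 9743; 9743 is unramified.
(-346/9743) = 9397^4871 mod 9743 = 9742, giving Legendre symbol -1.
(-346/9743) = -1, so 9743 is inert.

p is inert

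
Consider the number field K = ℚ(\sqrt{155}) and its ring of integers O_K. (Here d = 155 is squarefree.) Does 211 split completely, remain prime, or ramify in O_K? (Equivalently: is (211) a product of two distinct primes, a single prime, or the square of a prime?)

155 mod 4 = 3, hence disc K = 4·155 = 620 and O_K = ℤ[√155].
Since gcd(211, 620) = 1 the prime 211 does not ramify.
Compute (155/211) via Euler: 155^((211-1)/2) mod 211 = 210, so (155/211) = -1.
(155/211) = -1, so 211 is inert.

211 remains inert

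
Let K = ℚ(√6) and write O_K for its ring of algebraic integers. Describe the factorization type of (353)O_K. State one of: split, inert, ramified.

p is inert

Since 6 ≢ 1 mod 4, the ring of integers is ℤ[√6] with discriminant 4·6 = 24.
disc(K) = 24 is not divisible by 353; 353 is unramified.
Compute (6/353) via Euler: 6^((353-1)/2) mod 353 = 352, so (6/353) = -1.
(6/353) = -1, so 353 is inert.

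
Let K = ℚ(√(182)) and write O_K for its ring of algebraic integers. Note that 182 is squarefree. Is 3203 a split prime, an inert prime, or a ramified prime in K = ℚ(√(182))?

inert

d = 182 ≡ 2 (mod 4), so O_K = ℤ[√182] and disc(K) = 4d = 728.
3203 ∤ 728, so 3203 is unramified.
Compute (182/3203) via Euler: 182^((3203-1)/2) mod 3203 = 3202, so (182/3203) = -1.
d is a non-residue mod p, hence 3203 remains inert in O_K.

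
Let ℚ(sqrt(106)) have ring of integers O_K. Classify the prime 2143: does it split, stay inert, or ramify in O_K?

Since 106 ≢ 1 mod 4, the ring of integers is ℤ[√106] with discriminant 4·106 = 424.
disc(K) = 424 is not divisible by 2143; 2143 is unramified.
(106/2143) = 106^1071 mod 2143 = 2142, giving Legendre symbol -1.
(106/2143) = -1, so 2143 is inert.

inert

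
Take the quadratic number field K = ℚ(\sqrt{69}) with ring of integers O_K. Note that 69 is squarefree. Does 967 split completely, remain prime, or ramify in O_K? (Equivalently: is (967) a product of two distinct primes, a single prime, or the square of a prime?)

split

69 mod 4 = 1, hence disc K = 69 and O_K = ℤ[(1+√69)/2].
disc(K) = 69 is not divisible by 967; 967 is unramified.
Euler's criterion: 69^483 mod 967 = 1. Thus (69|967) = 1.
(69/967) = 1, so 967 splits.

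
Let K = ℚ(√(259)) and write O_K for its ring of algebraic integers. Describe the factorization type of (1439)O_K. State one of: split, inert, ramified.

p is inert

d = 259 ≡ 3 (mod 4), so O_K = ℤ[√259] and disc(K) = 4d = 1036.
Since gcd(1439, 1036) = 1 the prime 1439 does not ramify.
Euler's criterion: 259^719 mod 1439 = 1438. Thus (259|1439) = -1.
Legendre symbol -1 ⇒ 1439 is inert.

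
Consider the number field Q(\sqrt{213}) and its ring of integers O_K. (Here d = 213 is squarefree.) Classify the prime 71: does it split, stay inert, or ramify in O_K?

71 is ramified

Since 213 ≡ 1 mod 4, the ring of integers is ℤ[(1+√213)/2] with discriminant 213.
disc(K) = 213 = 71·3, so p = 71 is ramified.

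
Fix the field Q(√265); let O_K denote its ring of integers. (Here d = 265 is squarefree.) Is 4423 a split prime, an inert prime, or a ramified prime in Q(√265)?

265 mod 4 = 1, hence disc K = 265 and O_K = ℤ[(1+√265)/2].
4423 ∤ 265, so 4423 is unramified.
Compute (265/4423) via Euler: 265^((4423-1)/2) mod 4423 = 4422, so (265/4423) = -1.
(265/4423) = -1, so 4423 is inert.

4423 remains inert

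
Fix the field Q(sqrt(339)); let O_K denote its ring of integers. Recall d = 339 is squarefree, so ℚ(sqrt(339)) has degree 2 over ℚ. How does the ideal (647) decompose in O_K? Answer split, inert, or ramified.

Since 339 ≢ 1 mod 4, the ring of integers is ℤ[√339] with discriminant 4·339 = 1356.
647 ∤ 1356, so 647 is unramified.
Legendre symbol by Euler's criterion: (339/647) ≡ 339^323 ≡ 1 (mod 647), i.e. (339/647) = 1.
d is a quadratic residue mod p, hence 647 splits in O_K.

647 splits in O_K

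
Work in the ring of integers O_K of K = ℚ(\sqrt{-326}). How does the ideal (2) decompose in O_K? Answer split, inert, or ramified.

ramifies in O_K

-326 mod 4 = 2, hence disc K = 4·(-326) = -1304 and O_K = ℤ[√-326].
2 divides disc(K) = -1304, so 2 ramifies.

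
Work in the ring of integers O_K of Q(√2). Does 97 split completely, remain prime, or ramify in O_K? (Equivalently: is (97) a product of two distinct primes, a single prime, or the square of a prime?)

97 splits in O_K

2 mod 4 = 2, hence disc K = 4·2 = 8 and O_K = ℤ[√2].
Since gcd(97, 8) = 1 the prime 97 does not ramify.
Euler's criterion: 2^48 mod 97 = 1. Thus (2|97) = 1.
(2/97) = 1, so 97 splits.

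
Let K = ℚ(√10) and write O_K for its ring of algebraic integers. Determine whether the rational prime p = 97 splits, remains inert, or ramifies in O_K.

inert

10 mod 4 = 2, hence disc K = 4·10 = 40 and O_K = ℤ[√10].
disc(K) = 40 is not divisible by 97; 97 is unramified.
Legendre symbol by Euler's criterion: (10/97) ≡ 10^48 ≡ 96 (mod 97), i.e. (10/97) = -1.
d is a non-residue mod p, hence 97 remains inert in O_K.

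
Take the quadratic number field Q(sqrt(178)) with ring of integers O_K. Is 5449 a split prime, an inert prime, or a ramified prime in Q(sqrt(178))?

178 mod 4 = 2, hence disc K = 4·178 = 712 and O_K = ℤ[√178].
disc(K) = 712 is not divisible by 5449; 5449 is unramified.
Compute (178/5449) via Euler: 178^((5449-1)/2) mod 5449 = 1, so (178/5449) = 1.
(178/5449) = 1, so 5449 splits.

5449 splits in O_K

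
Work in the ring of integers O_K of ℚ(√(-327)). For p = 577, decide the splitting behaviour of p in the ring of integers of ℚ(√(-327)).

Since -327 ≡ 1 mod 4, the ring of integers is ℤ[(1+√-327)/2] with discriminant -327.
577 ∤ -327, so 577 is unramified.
Euler's criterion: (-327)^288 mod 577 = 576. Thus (-327|577) = -1.
(-327/577) = -1, so 577 is inert.

inert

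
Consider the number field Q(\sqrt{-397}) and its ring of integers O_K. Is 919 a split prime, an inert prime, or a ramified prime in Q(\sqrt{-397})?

Since -397 ≢ 1 mod 4, the ring of integers is ℤ[√-397] with discriminant 4·(-397) = -1588.
Since gcd(919, -1588) = 1 the prime 919 does not ramify.
Compute (-397/919) via Euler: 522^((919-1)/2) mod 919 = 1, so (-397/919) = 1.
d is a quadratic residue mod p, hence 919 splits in O_K.

919 splits in O_K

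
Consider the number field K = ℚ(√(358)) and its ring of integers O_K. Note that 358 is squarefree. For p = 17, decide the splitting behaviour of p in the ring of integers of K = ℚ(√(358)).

d = 358 ≡ 2 (mod 4), so O_K = ℤ[√358] and disc(K) = 4d = 1432.
disc(K) = 1432 is not divisible by 17; 17 is unramified.
Legendre symbol by Euler's criterion: (358/17) ≡ 358^8 ≡ 1 (mod 17), i.e. (358/17) = 1.
Legendre symbol 1 ⇒ 17 is split.

p splits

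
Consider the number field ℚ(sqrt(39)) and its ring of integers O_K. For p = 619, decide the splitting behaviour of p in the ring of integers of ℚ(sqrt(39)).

split

39 mod 4 = 3, hence disc K = 4·39 = 156 and O_K = ℤ[√39].
Since gcd(619, 156) = 1 the prime 619 does not ramify.
Compute (39/619) via Euler: 39^((619-1)/2) mod 619 = 1, so (39/619) = 1.
(39/619) = 1, so 619 splits.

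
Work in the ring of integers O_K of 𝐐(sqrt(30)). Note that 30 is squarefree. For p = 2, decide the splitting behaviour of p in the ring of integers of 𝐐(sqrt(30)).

d = 30 ≡ 2 (mod 4), so O_K = ℤ[√30] and disc(K) = 4d = 120.
2 divides disc(K) = 120, so 2 ramifies.

ramified — (2) = 𝔭²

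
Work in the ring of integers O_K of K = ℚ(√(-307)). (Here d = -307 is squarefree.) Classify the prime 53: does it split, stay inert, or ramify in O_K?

p splits

Since -307 ≡ 1 mod 4, the ring of integers is ℤ[(1+√-307)/2] with discriminant -307.
disc(K) = -307 is not divisible by 53; 53 is unramified.
Compute (-307/53) via Euler: 11^((53-1)/2) mod 53 = 1, so (-307/53) = 1.
(-307/53) = 1, so 53 splits.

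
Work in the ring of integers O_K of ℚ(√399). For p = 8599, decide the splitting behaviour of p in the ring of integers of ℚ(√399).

d = 399 ≡ 3 (mod 4), so O_K = ℤ[√399] and disc(K) = 4d = 1596.
Since gcd(8599, 1596) = 1 the prime 8599 does not ramify.
(399/8599) = 399^4299 mod 8599 = 1, giving Legendre symbol 1.
Legendre symbol 1 ⇒ 8599 is split.

splits completely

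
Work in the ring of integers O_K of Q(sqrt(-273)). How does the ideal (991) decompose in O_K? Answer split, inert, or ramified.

991 remains inert

-273 mod 4 = 3, hence disc K = 4·(-273) = -1092 and O_K = ℤ[√-273].
disc(K) = -1092 is not divisible by 991; 991 is unramified.
Euler's criterion: (-273)^495 mod 991 = 990. Thus (-273|991) = -1.
(-273/991) = -1, so 991 is inert.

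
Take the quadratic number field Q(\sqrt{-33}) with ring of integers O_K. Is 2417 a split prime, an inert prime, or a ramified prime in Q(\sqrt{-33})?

2417 splits in O_K

-33 mod 4 = 3, hence disc K = 4·(-33) = -132 and O_K = ℤ[√-33].
Since gcd(2417, -132) = 1 the prime 2417 does not ramify.
(-33/2417) = 2384^1208 mod 2417 = 1, giving Legendre symbol 1.
d is a quadratic residue mod p, hence 2417 splits in O_K.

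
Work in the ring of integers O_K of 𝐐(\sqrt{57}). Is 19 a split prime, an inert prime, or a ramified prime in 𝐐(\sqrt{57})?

ramified — (19) = 𝔭²

d = 57 ≡ 1 (mod 4), so O_K = ℤ[(1+√57)/2] and disc(K) = d = 57.
disc(K) = 57 = 19·3, so p = 19 is ramified.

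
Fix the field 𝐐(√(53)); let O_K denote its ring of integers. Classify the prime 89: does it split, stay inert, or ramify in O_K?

split — (89) = 𝔭₁𝔭₂ with 𝔭₁ ≠ 𝔭₂

d = 53 ≡ 1 (mod 4), so O_K = ℤ[(1+√53)/2] and disc(K) = d = 53.
disc(K) = 53 is not divisible by 89; 89 is unramified.
Compute (53/89) via Euler: 53^((89-1)/2) mod 89 = 1, so (53/89) = 1.
Legendre symbol 1 ⇒ 89 is split.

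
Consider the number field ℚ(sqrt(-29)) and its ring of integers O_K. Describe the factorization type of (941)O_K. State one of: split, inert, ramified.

-29 mod 4 = 3, hence disc K = 4·(-29) = -116 and O_K = ℤ[√-29].
disc(K) = -116 is not divisible by 941; 941 is unramified.
(-29/941) = 912^470 mod 941 = 1, giving Legendre symbol 1.
Legendre symbol 1 ⇒ 941 is split.

split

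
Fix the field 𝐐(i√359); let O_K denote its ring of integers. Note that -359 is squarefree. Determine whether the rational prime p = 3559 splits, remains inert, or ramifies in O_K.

-359 mod 4 = 1, hence disc K = -359 and O_K = ℤ[(1+√-359)/2].
3559 ∤ -359, so 3559 is unramified.
(-359/3559) = 3200^1779 mod 3559 = 1, giving Legendre symbol 1.
d is a quadratic residue mod p, hence 3559 splits in O_K.

split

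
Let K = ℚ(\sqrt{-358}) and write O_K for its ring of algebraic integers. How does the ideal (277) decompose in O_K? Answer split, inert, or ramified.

277 splits in O_K

-358 mod 4 = 2, hence disc K = 4·(-358) = -1432 and O_K = ℤ[√-358].
277 ∤ -1432, so 277 is unramified.
Compute (-358/277) via Euler: 196^((277-1)/2) mod 277 = 1, so (-358/277) = 1.
(-358/277) = 1, so 277 splits.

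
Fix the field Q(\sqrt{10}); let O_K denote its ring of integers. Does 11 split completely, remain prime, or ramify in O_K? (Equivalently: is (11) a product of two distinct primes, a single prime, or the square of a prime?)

inert — (11) stays prime in O_K

d = 10 ≡ 2 (mod 4), so O_K = ℤ[√10] and disc(K) = 4d = 40.
disc(K) = 40 is not divisible by 11; 11 is unramified.
(10/11) = 10^5 mod 11 = 10, giving Legendre symbol -1.
(10/11) = -1, so 11 is inert.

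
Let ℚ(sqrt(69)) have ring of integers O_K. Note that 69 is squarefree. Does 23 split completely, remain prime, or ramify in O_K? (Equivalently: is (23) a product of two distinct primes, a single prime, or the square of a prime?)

23 is ramified

d = 69 ≡ 1 (mod 4), so O_K = ℤ[(1+√69)/2] and disc(K) = d = 69.
Ramification test: 23 | 69. The prime 23 ramifies in K.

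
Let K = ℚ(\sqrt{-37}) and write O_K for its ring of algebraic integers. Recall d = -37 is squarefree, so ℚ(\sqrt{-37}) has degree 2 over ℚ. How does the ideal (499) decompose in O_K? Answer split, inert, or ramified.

-37 mod 4 = 3, hence disc K = 4·(-37) = -148 and O_K = ℤ[√-37].
disc(K) = -148 is not divisible by 499; 499 is unramified.
Compute (-37/499) via Euler: 462^((499-1)/2) mod 499 = 1, so (-37/499) = 1.
Legendre symbol 1 ⇒ 499 is split.

splits completely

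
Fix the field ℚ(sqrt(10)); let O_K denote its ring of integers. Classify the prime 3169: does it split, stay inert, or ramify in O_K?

3169 splits in O_K

d = 10 ≡ 2 (mod 4), so O_K = ℤ[√10] and disc(K) = 4d = 40.
Since gcd(3169, 40) = 1 the prime 3169 does not ramify.
(10/3169) = 10^1584 mod 3169 = 1, giving Legendre symbol 1.
d is a quadratic residue mod p, hence 3169 splits in O_K.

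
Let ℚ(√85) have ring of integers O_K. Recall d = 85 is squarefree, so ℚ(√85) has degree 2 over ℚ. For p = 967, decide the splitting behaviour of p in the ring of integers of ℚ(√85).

Since 85 ≡ 1 mod 4, the ring of integers is ℤ[(1+√85)/2] with discriminant 85.
Since gcd(967, 85) = 1 the prime 967 does not ramify.
Compute (85/967) via Euler: 85^((967-1)/2) mod 967 = 966, so (85/967) = -1.
d is a non-residue mod p, hence 967 remains inert in O_K.

967 remains inert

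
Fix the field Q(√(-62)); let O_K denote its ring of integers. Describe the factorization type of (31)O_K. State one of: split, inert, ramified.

ramifies in O_K

d = -62 ≡ 2 (mod 4), so O_K = ℤ[√-62] and disc(K) = 4d = -248.
disc(K) = -248 = 31·(-8), so p = 31 is ramified.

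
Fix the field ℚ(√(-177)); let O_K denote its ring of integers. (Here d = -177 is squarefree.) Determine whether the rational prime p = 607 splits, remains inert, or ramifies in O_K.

Since -177 ≢ 1 mod 4, the ring of integers is ℤ[√-177] with discriminant 4·(-177) = -708.
disc(K) = -708 is not divisible by 607; 607 is unramified.
Legendre symbol by Euler's criterion: (-177/607) ≡ (-177)^303 ≡ 606 (mod 607), i.e. (-177/607) = -1.
(-177/607) = -1, so 607 is inert.

p is inert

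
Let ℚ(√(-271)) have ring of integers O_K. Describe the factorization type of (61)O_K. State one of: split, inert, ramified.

Since -271 ≡ 1 mod 4, the ring of integers is ℤ[(1+√-271)/2] with discriminant -271.
disc(K) = -271 is not divisible by 61; 61 is unramified.
(-271/61) = 34^30 mod 61 = 1, giving Legendre symbol 1.
(-271/61) = 1, so 61 splits.

splits completely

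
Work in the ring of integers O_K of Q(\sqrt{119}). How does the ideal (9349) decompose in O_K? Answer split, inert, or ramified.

119 mod 4 = 3, hence disc K = 4·119 = 476 and O_K = ℤ[√119].
9349 ∤ 476, so 9349 is unramified.
Euler's criterion: 119^4674 mod 9349 = 1. Thus (119|9349) = 1.
d is a quadratic residue mod p, hence 9349 splits in O_K.

split — (9349) = 𝔭₁𝔭₂ with 𝔭₁ ≠ 𝔭₂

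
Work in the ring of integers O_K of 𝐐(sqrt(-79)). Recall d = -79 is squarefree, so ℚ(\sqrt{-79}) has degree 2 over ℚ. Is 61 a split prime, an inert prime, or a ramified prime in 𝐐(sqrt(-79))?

61 remains inert

Since -79 ≡ 1 mod 4, the ring of integers is ℤ[(1+√-79)/2] with discriminant -79.
61 ∤ -79, so 61 is unramified.
Euler's criterion: (-79)^30 mod 61 = 60. Thus (-79|61) = -1.
Legendre symbol -1 ⇒ 61 is inert.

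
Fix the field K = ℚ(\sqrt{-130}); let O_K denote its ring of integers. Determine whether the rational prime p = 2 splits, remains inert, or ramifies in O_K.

Since -130 ≢ 1 mod 4, the ring of integers is ℤ[√-130] with discriminant 4·(-130) = -520.
2 divides disc(K) = -520, so 2 ramifies.

2 is ramified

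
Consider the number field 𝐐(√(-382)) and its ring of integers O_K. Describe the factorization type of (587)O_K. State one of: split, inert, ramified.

p splits

d = -382 ≡ 2 (mod 4), so O_K = ℤ[√-382] and disc(K) = 4d = -1528.
Since gcd(587, -1528) = 1 the prime 587 does not ramify.
(-382/587) = 205^293 mod 587 = 1, giving Legendre symbol 1.
(-382/587) = 1, so 587 splits.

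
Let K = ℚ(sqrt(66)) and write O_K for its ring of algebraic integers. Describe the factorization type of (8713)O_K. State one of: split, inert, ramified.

Since 66 ≢ 1 mod 4, the ring of integers is ℤ[√66] with discriminant 4·66 = 264.
8713 ∤ 264, so 8713 is unramified.
Euler's criterion: 66^4356 mod 8713 = 1. Thus (66|8713) = 1.
Legendre symbol 1 ⇒ 8713 is split.

8713 splits in O_K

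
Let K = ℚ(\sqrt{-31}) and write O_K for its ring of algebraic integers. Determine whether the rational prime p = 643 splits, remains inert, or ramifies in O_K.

Since -31 ≡ 1 mod 4, the ring of integers is ℤ[(1+√-31)/2] with discriminant -31.
Since gcd(643, -31) = 1 the prime 643 does not ramify.
(-31/643) = 612^321 mod 643 = 642, giving Legendre symbol -1.
d is a non-residue mod p, hence 643 remains inert in O_K.

inert — (643) stays prime in O_K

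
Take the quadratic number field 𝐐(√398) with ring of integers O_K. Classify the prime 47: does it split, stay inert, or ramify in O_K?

Since 398 ≢ 1 mod 4, the ring of integers is ℤ[√398] with discriminant 4·398 = 1592.
47 ∤ 1592, so 47 is unramified.
(398/47) = 22^23 mod 47 = 46, giving Legendre symbol -1.
d is a non-residue mod p, hence 47 remains inert in O_K.

remains prime (inert)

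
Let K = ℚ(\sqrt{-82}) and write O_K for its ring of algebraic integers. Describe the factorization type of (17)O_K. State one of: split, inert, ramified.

-82 mod 4 = 2, hence disc K = 4·(-82) = -328 and O_K = ℤ[√-82].
Since gcd(17, -328) = 1 the prime 17 does not ramify.
Euler's criterion: (-82)^8 mod 17 = 16. Thus (-82|17) = -1.
(-82/17) = -1, so 17 is inert.

p is inert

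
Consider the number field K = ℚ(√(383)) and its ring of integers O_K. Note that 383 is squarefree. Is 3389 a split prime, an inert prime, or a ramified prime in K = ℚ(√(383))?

383 mod 4 = 3, hence disc K = 4·383 = 1532 and O_K = ℤ[√383].
Since gcd(3389, 1532) = 1 the prime 3389 does not ramify.
Compute (383/3389) via Euler: 383^((3389-1)/2) mod 3389 = 3388, so (383/3389) = -1.
Legendre symbol -1 ⇒ 3389 is inert.

inert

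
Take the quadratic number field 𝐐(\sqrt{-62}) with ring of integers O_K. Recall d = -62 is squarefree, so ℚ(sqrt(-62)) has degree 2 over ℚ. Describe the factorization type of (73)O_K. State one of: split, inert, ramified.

remains prime (inert)

Since -62 ≢ 1 mod 4, the ring of integers is ℤ[√-62] with discriminant 4·(-62) = -248.
disc(K) = -248 is not divisible by 73; 73 is unramified.
(-62/73) = 11^36 mod 73 = 72, giving Legendre symbol -1.
(-62/73) = -1, so 73 is inert.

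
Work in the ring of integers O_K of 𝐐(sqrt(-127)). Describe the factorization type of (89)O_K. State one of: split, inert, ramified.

-127 mod 4 = 1, hence disc K = -127 and O_K = ℤ[(1+√-127)/2].
disc(K) = -127 is not divisible by 89; 89 is unramified.
Euler's criterion: (-127)^44 mod 89 = 88. Thus (-127|89) = -1.
(-127/89) = -1, so 89 is inert.

89 remains inert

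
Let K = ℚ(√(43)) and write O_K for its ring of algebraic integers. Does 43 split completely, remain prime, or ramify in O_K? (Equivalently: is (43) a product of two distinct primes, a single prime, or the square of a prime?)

ramified — (43) = 𝔭²

d = 43 ≡ 3 (mod 4), so O_K = ℤ[√43] and disc(K) = 4d = 172.
43 divides disc(K) = 172, so 43 ramifies.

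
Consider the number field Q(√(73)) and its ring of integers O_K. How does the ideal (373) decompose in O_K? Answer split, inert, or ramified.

split — (373) = 𝔭₁𝔭₂ with 𝔭₁ ≠ 𝔭₂

d = 73 ≡ 1 (mod 4), so O_K = ℤ[(1+√73)/2] and disc(K) = d = 73.
disc(K) = 73 is not divisible by 373; 373 is unramified.
Compute (73/373) via Euler: 73^((373-1)/2) mod 373 = 1, so (73/373) = 1.
d is a quadratic residue mod p, hence 373 splits in O_K.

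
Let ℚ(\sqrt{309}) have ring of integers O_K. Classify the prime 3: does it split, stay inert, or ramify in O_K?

Since 309 ≡ 1 mod 4, the ring of integers is ℤ[(1+√309)/2] with discriminant 309.
Ramification test: 3 | 309. The prime 3 ramifies in K.

3 is ramified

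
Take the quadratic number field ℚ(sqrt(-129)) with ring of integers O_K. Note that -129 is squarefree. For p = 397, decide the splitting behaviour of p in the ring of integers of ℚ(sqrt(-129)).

splits completely

d = -129 ≡ 3 (mod 4), so O_K = ℤ[√-129] and disc(K) = 4d = -516.
Since gcd(397, -516) = 1 the prime 397 does not ramify.
Compute (-129/397) via Euler: 268^((397-1)/2) mod 397 = 1, so (-129/397) = 1.
(-129/397) = 1, so 397 splits.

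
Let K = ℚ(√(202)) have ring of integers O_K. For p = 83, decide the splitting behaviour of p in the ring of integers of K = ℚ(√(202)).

splits completely

d = 202 ≡ 2 (mod 4), so O_K = ℤ[√202] and disc(K) = 4d = 808.
Since gcd(83, 808) = 1 the prime 83 does not ramify.
Compute (202/83) via Euler: 36^((83-1)/2) mod 83 = 1, so (202/83) = 1.
Legendre symbol 1 ⇒ 83 is split.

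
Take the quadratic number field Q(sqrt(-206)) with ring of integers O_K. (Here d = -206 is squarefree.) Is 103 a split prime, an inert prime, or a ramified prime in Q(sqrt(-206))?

ramifies in O_K

Since -206 ≢ 1 mod 4, the ring of integers is ℤ[√-206] with discriminant 4·(-206) = -824.
Ramification test: 103 | -824. The prime 103 ramifies in K.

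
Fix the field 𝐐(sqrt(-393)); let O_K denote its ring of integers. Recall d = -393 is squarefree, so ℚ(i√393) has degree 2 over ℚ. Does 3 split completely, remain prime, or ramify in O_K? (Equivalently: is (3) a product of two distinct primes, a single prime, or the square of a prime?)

Since -393 ≢ 1 mod 4, the ring of integers is ℤ[√-393] with discriminant 4·(-393) = -1572.
disc(K) = -1572 = 3·(-524), so p = 3 is ramified.

ramified — (3) = 𝔭²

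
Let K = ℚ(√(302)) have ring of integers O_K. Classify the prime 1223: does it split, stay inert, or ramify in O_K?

302 mod 4 = 2, hence disc K = 4·302 = 1208 and O_K = ℤ[√302].
disc(K) = 1208 is not divisible by 1223; 1223 is unramified.
Legendre symbol by Euler's criterion: (302/1223) ≡ 302^611 ≡ 1 (mod 1223), i.e. (302/1223) = 1.
(302/1223) = 1, so 1223 splits.

p splits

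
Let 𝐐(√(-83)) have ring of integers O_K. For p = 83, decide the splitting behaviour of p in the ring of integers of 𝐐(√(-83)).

-83 mod 4 = 1, hence disc K = -83 and O_K = ℤ[(1+√-83)/2].
disc(K) = -83 = 83·(-1), so p = 83 is ramified.

ramified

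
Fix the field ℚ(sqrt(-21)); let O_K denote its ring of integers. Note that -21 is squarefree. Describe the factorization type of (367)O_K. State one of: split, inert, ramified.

367 splits in O_K

-21 mod 4 = 3, hence disc K = 4·(-21) = -84 and O_K = ℤ[√-21].
disc(K) = -84 is not divisible by 367; 367 is unramified.
Compute (-21/367) via Euler: 346^((367-1)/2) mod 367 = 1, so (-21/367) = 1.
d is a quadratic residue mod p, hence 367 splits in O_K.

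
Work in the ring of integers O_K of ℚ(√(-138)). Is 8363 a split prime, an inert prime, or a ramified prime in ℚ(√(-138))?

split

d = -138 ≡ 2 (mod 4), so O_K = ℤ[√-138] and disc(K) = 4d = -552.
8363 ∤ -552, so 8363 is unramified.
Legendre symbol by Euler's criterion: (-138/8363) ≡ (-138)^4181 ≡ 1 (mod 8363), i.e. (-138/8363) = 1.
(-138/8363) = 1, so 8363 splits.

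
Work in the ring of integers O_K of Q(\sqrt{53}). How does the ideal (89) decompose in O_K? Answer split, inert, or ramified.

89 splits in O_K

Since 53 ≡ 1 mod 4, the ring of integers is ℤ[(1+√53)/2] with discriminant 53.
Since gcd(89, 53) = 1 the prime 89 does not ramify.
(53/89) = 53^44 mod 89 = 1, giving Legendre symbol 1.
Legendre symbol 1 ⇒ 89 is split.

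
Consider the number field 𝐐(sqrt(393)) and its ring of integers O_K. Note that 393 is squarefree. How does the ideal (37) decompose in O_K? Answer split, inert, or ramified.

d = 393 ≡ 1 (mod 4), so O_K = ℤ[(1+√393)/2] and disc(K) = d = 393.
37 ∤ 393, so 37 is unramified.
Compute (393/37) via Euler: 23^((37-1)/2) mod 37 = 36, so (393/37) = -1.
(393/37) = -1, so 37 is inert.

p is inert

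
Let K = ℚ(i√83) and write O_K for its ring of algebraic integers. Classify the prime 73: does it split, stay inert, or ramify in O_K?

Since -83 ≡ 1 mod 4, the ring of integers is ℤ[(1+√-83)/2] with discriminant -83.
73 ∤ -83, so 73 is unramified.
Compute (-83/73) via Euler: 63^((73-1)/2) mod 73 = 72, so (-83/73) = -1.
d is a non-residue mod p, hence 73 remains inert in O_K.

inert — (73) stays prime in O_K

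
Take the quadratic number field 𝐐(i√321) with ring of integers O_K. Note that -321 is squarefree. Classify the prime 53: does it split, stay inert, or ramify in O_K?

Since -321 ≢ 1 mod 4, the ring of integers is ℤ[√-321] with discriminant 4·(-321) = -1284.
Since gcd(53, -1284) = 1 the prime 53 does not ramify.
Euler's criterion: (-321)^26 mod 53 = 52. Thus (-321|53) = -1.
Legendre symbol -1 ⇒ 53 is inert.

p is inert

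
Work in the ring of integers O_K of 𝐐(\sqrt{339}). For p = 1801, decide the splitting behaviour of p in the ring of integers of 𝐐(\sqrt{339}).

p splits

339 mod 4 = 3, hence disc K = 4·339 = 1356 and O_K = ℤ[√339].
disc(K) = 1356 is not divisible by 1801; 1801 is unramified.
Euler's criterion: 339^900 mod 1801 = 1. Thus (339|1801) = 1.
d is a quadratic residue mod p, hence 1801 splits in O_K.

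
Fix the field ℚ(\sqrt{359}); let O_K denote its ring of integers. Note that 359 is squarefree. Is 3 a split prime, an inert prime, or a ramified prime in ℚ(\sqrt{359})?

3 remains inert

d = 359 ≡ 3 (mod 4), so O_K = ℤ[√359] and disc(K) = 4d = 1436.
3 ∤ 1436, so 3 is unramified.
(359/3) = 2^1 mod 3 = 2, giving Legendre symbol -1.
d is a non-residue mod p, hence 3 remains inert in O_K.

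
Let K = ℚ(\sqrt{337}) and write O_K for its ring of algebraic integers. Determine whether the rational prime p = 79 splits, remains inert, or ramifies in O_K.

p splits

Since 337 ≡ 1 mod 4, the ring of integers is ℤ[(1+√337)/2] with discriminant 337.
Since gcd(79, 337) = 1 the prime 79 does not ramify.
Compute (337/79) via Euler: 21^((79-1)/2) mod 79 = 1, so (337/79) = 1.
d is a quadratic residue mod p, hence 79 splits in O_K.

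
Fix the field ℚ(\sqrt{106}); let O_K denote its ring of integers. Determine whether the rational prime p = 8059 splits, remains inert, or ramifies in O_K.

splits completely

Since 106 ≢ 1 mod 4, the ring of integers is ℤ[√106] with discriminant 4·106 = 424.
disc(K) = 424 is not divisible by 8059; 8059 is unramified.
Compute (106/8059) via Euler: 106^((8059-1)/2) mod 8059 = 1, so (106/8059) = 1.
Legendre symbol 1 ⇒ 8059 is split.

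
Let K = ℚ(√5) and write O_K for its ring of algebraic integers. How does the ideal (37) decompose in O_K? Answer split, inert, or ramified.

Since 5 ≡ 1 mod 4, the ring of integers is ℤ[(1+√5)/2] with discriminant 5.
Since gcd(37, 5) = 1 the prime 37 does not ramify.
(5/37) = 5^18 mod 37 = 36, giving Legendre symbol -1.
d is a non-residue mod p, hence 37 remains inert in O_K.

p is inert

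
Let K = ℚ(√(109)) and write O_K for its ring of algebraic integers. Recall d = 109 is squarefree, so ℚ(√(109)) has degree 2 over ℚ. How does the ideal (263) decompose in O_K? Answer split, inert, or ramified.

p splits

109 mod 4 = 1, hence disc K = 109 and O_K = ℤ[(1+√109)/2].
disc(K) = 109 is not divisible by 263; 263 is unramified.
(109/263) = 109^131 mod 263 = 1, giving Legendre symbol 1.
d is a quadratic residue mod p, hence 263 splits in O_K.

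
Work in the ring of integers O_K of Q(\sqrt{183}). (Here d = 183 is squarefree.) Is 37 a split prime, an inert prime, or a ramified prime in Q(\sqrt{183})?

183 mod 4 = 3, hence disc K = 4·183 = 732 and O_K = ℤ[√183].
Since gcd(37, 732) = 1 the prime 37 does not ramify.
Compute (183/37) via Euler: 35^((37-1)/2) mod 37 = 36, so (183/37) = -1.
(183/37) = -1, so 37 is inert.

inert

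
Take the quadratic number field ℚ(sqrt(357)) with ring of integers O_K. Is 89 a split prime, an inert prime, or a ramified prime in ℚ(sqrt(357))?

splits completely

d = 357 ≡ 1 (mod 4), so O_K = ℤ[(1+√357)/2] and disc(K) = d = 357.
disc(K) = 357 is not divisible by 89; 89 is unramified.
(357/89) = 1^44 mod 89 = 1, giving Legendre symbol 1.
d is a quadratic residue mod p, hence 89 splits in O_K.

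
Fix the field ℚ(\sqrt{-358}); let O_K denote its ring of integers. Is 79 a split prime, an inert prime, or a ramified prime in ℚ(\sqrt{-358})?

d = -358 ≡ 2 (mod 4), so O_K = ℤ[√-358] and disc(K) = 4d = -1432.
Since gcd(79, -1432) = 1 the prime 79 does not ramify.
Legendre symbol by Euler's criterion: (-358/79) ≡ (-358)^39 ≡ 78 (mod 79), i.e. (-358/79) = -1.
d is a non-residue mod p, hence 79 remains inert in O_K.

remains prime (inert)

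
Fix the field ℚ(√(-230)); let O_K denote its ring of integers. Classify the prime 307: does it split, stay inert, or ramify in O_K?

Since -230 ≢ 1 mod 4, the ring of integers is ℤ[√-230] with discriminant 4·(-230) = -920.
disc(K) = -920 is not divisible by 307; 307 is unramified.
Legendre symbol by Euler's criterion: (-230/307) ≡ (-230)^153 ≡ 1 (mod 307), i.e. (-230/307) = 1.
(-230/307) = 1, so 307 splits.

split — (307) = 𝔭₁𝔭₂ with 𝔭₁ ≠ 𝔭₂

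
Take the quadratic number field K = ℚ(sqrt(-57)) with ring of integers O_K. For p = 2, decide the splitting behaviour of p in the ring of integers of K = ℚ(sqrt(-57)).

ramified

Since -57 ≢ 1 mod 4, the ring of integers is ℤ[√-57] with discriminant 4·(-57) = -228.
disc(K) = -228 = 2·(-114), so p = 2 is ramified.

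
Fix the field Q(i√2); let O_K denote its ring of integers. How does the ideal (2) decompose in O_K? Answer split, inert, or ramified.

p ramifies

d = -2 ≡ 2 (mod 4), so O_K = ℤ[√-2] and disc(K) = 4d = -8.
Ramification test: 2 | -8. The prime 2 ramifies in K.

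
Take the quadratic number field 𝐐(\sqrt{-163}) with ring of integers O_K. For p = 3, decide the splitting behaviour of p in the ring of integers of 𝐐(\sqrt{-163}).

p is inert

Since -163 ≡ 1 mod 4, the ring of integers is ℤ[(1+√-163)/2] with discriminant -163.
Since gcd(3, -163) = 1 the prime 3 does not ramify.
Euler's criterion: (-163)^1 mod 3 = 2. Thus (-163|3) = -1.
(-163/3) = -1, so 3 is inert.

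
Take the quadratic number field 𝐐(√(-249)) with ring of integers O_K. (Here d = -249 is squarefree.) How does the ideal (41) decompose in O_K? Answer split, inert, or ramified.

-249 mod 4 = 3, hence disc K = 4·(-249) = -996 and O_K = ℤ[√-249].
41 ∤ -996, so 41 is unramified.
Legendre symbol by Euler's criterion: (-249/41) ≡ (-249)^20 ≡ 40 (mod 41), i.e. (-249/41) = -1.
d is a non-residue mod p, hence 41 remains inert in O_K.

inert — (41) stays prime in O_K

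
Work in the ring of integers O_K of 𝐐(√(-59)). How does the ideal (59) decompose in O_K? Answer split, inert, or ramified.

-59 mod 4 = 1, hence disc K = -59 and O_K = ℤ[(1+√-59)/2].
Ramification test: 59 | -59. The prime 59 ramifies in K.

59 is ramified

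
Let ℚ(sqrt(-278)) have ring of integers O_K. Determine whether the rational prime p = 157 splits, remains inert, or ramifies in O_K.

d = -278 ≡ 2 (mod 4), so O_K = ℤ[√-278] and disc(K) = 4d = -1112.
disc(K) = -1112 is not divisible by 157; 157 is unramified.
(-278/157) = 36^78 mod 157 = 1, giving Legendre symbol 1.
(-278/157) = 1, so 157 splits.

split — (157) = 𝔭₁𝔭₂ with 𝔭₁ ≠ 𝔭₂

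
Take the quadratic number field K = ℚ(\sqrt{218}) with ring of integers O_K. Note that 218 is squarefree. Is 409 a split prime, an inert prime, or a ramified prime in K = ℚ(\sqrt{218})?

409 splits in O_K

Since 218 ≢ 1 mod 4, the ring of integers is ℤ[√218] with discriminant 4·218 = 872.
409 ∤ 872, so 409 is unramified.
Euler's criterion: 218^204 mod 409 = 1. Thus (218|409) = 1.
Legendre symbol 1 ⇒ 409 is split.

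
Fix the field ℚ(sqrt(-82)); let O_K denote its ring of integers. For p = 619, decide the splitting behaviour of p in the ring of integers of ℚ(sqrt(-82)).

619 splits in O_K

-82 mod 4 = 2, hence disc K = 4·(-82) = -328 and O_K = ℤ[√-82].
Since gcd(619, -328) = 1 the prime 619 does not ramify.
Euler's criterion: (-82)^309 mod 619 = 1. Thus (-82|619) = 1.
(-82/619) = 1, so 619 splits.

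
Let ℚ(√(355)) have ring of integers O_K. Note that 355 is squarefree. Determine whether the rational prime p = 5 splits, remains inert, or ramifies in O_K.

Since 355 ≢ 1 mod 4, the ring of integers is ℤ[√355] with discriminant 4·355 = 1420.
Ramification test: 5 | 1420. The prime 5 ramifies in K.

ramified — (5) = 𝔭²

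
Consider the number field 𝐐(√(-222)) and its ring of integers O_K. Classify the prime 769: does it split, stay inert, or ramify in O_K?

769 remains inert

d = -222 ≡ 2 (mod 4), so O_K = ℤ[√-222] and disc(K) = 4d = -888.
Since gcd(769, -888) = 1 the prime 769 does not ramify.
Euler's criterion: (-222)^384 mod 769 = 768. Thus (-222|769) = -1.
Legendre symbol -1 ⇒ 769 is inert.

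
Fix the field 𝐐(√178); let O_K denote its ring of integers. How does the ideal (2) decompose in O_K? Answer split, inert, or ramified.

ramified

Since 178 ≢ 1 mod 4, the ring of integers is ℤ[√178] with discriminant 4·178 = 712.
2 divides disc(K) = 712, so 2 ramifies.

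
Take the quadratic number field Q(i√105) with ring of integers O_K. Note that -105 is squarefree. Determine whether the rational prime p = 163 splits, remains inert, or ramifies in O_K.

163 splits in O_K

Since -105 ≢ 1 mod 4, the ring of integers is ℤ[√-105] with discriminant 4·(-105) = -420.
Since gcd(163, -420) = 1 the prime 163 does not ramify.
Compute (-105/163) via Euler: 58^((163-1)/2) mod 163 = 1, so (-105/163) = 1.
(-105/163) = 1, so 163 splits.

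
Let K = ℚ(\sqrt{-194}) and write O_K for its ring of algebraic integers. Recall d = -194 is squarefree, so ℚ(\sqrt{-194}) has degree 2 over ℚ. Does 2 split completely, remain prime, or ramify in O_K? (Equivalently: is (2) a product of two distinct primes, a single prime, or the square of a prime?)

p ramifies

d = -194 ≡ 2 (mod 4), so O_K = ℤ[√-194] and disc(K) = 4d = -776.
Ramification test: 2 | -776. The prime 2 ramifies in K.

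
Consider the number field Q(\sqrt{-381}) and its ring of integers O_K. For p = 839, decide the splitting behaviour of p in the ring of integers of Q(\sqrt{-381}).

remains prime (inert)

d = -381 ≡ 3 (mod 4), so O_K = ℤ[√-381] and disc(K) = 4d = -1524.
disc(K) = -1524 is not divisible by 839; 839 is unramified.
(-381/839) = 458^419 mod 839 = 838, giving Legendre symbol -1.
Legendre symbol -1 ⇒ 839 is inert.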